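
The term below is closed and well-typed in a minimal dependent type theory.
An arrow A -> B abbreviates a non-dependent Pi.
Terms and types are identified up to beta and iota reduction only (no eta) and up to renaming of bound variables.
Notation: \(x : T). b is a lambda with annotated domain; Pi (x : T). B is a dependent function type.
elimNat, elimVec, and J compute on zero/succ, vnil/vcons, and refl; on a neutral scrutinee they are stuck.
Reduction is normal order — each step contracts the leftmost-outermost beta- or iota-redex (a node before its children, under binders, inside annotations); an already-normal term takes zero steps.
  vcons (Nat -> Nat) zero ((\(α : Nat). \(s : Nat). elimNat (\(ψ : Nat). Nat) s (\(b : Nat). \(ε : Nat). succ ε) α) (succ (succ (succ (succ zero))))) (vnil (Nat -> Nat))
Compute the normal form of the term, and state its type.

normal form:
  vcons (Nat -> Nat) zero (\(α : Nat). succ (succ (succ (succ α)))) (vnil (Nat -> Nat))
the term's type:
  Vec (Nat -> Nat) (succ zero)


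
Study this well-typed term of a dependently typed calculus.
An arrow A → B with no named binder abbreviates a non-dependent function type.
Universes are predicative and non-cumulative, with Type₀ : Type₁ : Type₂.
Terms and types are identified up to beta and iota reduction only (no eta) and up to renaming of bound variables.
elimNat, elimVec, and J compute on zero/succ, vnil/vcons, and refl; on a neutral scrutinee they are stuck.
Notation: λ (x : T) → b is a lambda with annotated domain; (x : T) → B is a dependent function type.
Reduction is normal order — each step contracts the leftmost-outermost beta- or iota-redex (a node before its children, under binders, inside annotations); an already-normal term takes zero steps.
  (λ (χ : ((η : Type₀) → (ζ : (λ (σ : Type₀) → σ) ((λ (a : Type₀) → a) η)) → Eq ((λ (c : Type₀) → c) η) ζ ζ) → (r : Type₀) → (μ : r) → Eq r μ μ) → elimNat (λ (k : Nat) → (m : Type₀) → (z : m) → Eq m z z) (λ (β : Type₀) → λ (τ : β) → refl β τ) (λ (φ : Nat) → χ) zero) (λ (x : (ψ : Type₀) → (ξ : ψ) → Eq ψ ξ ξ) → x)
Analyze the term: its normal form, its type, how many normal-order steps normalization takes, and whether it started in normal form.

resulting normal form:
  λ (χ : Type₀) → λ (η : χ) → refl χ η
inferred type:
  (χ : Type₀) → (η : χ) → Eq χ η η
reduction steps (normal order): 2
started in normal form: no
first contracted redex: a beta-redex


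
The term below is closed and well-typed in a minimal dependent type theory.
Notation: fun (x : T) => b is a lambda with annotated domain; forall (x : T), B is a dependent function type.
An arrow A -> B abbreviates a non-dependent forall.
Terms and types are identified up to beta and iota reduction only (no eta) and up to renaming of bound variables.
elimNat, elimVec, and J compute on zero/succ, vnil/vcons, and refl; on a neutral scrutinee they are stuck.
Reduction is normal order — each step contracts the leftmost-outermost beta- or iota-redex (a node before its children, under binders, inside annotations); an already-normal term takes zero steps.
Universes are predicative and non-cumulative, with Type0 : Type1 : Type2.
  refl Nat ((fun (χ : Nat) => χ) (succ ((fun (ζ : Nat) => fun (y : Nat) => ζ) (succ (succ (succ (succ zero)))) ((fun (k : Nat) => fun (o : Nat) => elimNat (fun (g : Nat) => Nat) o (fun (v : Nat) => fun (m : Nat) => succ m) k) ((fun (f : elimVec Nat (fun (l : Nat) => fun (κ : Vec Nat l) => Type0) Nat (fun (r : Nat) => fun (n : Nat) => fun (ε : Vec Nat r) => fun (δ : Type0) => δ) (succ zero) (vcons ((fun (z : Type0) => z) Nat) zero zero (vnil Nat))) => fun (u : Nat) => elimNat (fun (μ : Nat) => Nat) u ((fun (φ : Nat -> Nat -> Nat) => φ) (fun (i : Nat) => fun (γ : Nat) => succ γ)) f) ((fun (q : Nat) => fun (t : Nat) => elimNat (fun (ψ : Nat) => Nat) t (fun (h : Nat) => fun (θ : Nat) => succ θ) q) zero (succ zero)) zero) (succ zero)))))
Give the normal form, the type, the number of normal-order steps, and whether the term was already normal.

resulting normal form:
  refl Nat (succ (succ (succ (succ (succ zero)))))
inferred type:
  Eq Nat (succ (succ (succ (succ (succ zero))))) (succ (succ (succ (succ (succ zero)))))
normal-order step count: 3
already normal: no
first redex: a beta-redex


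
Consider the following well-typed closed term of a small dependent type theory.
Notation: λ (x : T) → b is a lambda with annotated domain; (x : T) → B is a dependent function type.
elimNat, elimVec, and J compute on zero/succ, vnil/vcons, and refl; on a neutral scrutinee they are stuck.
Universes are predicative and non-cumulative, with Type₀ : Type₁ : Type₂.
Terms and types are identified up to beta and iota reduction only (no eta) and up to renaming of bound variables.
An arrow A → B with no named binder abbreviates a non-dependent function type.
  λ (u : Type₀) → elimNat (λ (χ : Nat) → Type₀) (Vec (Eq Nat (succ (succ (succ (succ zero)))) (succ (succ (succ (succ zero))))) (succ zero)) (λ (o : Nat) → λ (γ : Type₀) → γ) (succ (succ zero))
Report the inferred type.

inferred type:
  Type₀ → Type₀


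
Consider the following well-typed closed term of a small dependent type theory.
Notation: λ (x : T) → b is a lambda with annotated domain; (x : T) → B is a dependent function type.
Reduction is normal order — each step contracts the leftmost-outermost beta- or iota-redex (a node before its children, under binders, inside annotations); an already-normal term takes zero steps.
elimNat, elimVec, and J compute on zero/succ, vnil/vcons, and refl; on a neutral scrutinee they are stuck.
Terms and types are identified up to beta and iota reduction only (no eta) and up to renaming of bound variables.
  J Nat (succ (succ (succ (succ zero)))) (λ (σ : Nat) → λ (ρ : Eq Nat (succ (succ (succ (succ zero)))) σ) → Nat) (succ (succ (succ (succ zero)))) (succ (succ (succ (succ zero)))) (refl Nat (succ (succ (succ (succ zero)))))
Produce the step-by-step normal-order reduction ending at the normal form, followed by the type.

normal-order reduction:
  J Nat (succ (succ (succ (succ zero)))) (λ (σ : Nat) → λ (ρ : Eq Nat (succ (succ (succ (succ zero)))) σ) → Nat) (succ (succ (succ (succ zero)))) (succ (succ (succ (succ zero)))) (refl Nat (succ (succ (succ (succ zero)))))
  ~> succ (succ (succ (succ zero)))
type:
  Nat


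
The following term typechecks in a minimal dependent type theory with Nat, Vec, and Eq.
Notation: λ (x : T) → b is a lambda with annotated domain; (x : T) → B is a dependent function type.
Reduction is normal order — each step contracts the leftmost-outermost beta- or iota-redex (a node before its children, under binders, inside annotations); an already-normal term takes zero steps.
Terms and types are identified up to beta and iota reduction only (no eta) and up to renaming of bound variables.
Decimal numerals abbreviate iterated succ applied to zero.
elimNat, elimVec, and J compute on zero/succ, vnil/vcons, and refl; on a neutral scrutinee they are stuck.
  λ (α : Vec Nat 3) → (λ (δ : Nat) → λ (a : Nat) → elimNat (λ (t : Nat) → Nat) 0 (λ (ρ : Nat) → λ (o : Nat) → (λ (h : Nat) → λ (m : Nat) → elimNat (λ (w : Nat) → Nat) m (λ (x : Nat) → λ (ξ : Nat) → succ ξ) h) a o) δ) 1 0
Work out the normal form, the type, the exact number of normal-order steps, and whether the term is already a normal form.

resulting normal form:
  λ (α : Vec Nat 3) → 0
inferred type:
  (α : Vec Nat 3) → Nat
normal-order step count: 9
already normal: no
first redex: a beta-redex


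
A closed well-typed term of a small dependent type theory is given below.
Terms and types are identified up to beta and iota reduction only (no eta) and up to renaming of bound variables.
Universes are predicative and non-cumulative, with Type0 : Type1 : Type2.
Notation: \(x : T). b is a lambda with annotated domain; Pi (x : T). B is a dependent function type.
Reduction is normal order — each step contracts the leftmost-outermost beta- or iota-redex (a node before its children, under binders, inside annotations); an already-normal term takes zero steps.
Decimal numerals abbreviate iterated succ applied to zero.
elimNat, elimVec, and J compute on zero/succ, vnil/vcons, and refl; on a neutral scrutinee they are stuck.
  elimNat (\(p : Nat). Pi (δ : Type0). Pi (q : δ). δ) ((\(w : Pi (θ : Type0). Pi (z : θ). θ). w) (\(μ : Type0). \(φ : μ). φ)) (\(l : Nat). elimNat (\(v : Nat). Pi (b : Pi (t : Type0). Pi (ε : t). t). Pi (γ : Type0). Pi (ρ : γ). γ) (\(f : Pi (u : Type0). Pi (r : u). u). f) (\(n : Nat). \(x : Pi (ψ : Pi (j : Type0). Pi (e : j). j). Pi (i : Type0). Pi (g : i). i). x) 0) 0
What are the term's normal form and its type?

reduced normal form:
  \(p : Type0). \(δ : p). δ
inferred type:
  Pi (p : Type0). Pi (δ : p). p


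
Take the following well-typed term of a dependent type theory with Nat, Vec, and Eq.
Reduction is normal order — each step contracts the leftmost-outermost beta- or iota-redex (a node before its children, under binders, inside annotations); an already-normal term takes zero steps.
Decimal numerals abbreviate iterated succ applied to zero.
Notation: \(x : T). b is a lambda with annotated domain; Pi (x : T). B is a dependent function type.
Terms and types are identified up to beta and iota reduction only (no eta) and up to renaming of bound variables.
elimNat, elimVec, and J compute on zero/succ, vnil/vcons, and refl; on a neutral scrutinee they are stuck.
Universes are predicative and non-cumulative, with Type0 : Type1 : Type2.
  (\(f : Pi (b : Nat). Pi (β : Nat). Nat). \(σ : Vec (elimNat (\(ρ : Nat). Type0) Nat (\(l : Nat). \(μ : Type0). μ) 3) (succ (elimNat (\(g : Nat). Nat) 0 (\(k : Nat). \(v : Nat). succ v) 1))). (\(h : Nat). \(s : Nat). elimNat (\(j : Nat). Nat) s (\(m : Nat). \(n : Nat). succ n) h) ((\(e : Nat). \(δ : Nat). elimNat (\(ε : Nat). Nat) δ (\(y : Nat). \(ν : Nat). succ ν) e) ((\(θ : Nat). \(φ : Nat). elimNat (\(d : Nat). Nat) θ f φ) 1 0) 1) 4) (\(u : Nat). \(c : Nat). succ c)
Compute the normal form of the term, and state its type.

normal form:
  \(f : Vec Nat 2). 6
the term's type:
  Pi (f : Vec Nat 2). Nat
observation: the first redex contracted is a beta-redex; the normal form is reached in 33 normal-order steps.


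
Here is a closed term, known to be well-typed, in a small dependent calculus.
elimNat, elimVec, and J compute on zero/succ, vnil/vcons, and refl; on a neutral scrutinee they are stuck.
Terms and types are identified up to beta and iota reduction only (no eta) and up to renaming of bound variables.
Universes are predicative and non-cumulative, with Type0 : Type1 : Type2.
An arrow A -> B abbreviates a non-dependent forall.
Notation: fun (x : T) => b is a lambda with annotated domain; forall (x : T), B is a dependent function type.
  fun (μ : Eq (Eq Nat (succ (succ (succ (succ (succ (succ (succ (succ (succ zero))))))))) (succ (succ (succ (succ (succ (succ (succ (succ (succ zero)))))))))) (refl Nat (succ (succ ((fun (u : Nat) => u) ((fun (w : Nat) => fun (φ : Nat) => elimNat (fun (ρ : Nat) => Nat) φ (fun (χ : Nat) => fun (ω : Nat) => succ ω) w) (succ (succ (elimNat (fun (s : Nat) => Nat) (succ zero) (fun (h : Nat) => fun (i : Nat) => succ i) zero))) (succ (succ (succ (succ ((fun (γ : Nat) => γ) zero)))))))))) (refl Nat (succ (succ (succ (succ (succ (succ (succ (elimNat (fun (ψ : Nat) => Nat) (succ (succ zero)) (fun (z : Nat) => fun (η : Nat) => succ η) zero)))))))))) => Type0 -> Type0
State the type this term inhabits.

the term's type:
  Eq (Eq Nat (succ (succ (succ (succ (succ (succ (succ (succ (succ zero))))))))) (succ (succ (succ (succ (succ (succ (succ (succ (succ zero)))))))))) (refl Nat (succ (succ (succ (succ (succ (succ (succ (succ (succ zero)))))))))) (refl Nat (succ (succ (succ (succ (succ (succ (succ (succ (succ zero)))))))))) -> Type1


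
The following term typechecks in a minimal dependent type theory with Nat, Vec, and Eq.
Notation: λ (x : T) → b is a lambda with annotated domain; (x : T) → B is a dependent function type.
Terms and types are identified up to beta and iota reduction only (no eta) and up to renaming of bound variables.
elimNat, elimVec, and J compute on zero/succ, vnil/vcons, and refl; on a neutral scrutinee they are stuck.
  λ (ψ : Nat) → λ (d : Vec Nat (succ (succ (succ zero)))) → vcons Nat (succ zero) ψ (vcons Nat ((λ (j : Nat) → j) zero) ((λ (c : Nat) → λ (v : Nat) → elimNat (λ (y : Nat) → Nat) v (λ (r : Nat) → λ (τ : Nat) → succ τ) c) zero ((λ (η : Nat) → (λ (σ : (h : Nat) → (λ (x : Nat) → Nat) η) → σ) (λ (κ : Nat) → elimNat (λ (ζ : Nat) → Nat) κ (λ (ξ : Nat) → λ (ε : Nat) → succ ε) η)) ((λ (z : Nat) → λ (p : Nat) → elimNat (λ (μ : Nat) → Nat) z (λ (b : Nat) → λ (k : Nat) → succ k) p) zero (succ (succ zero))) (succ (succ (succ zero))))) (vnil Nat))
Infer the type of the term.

type:
  (ψ : Nat) → (d : Vec Nat (succ (succ (succ zero)))) → Vec Nat (succ (succ zero))


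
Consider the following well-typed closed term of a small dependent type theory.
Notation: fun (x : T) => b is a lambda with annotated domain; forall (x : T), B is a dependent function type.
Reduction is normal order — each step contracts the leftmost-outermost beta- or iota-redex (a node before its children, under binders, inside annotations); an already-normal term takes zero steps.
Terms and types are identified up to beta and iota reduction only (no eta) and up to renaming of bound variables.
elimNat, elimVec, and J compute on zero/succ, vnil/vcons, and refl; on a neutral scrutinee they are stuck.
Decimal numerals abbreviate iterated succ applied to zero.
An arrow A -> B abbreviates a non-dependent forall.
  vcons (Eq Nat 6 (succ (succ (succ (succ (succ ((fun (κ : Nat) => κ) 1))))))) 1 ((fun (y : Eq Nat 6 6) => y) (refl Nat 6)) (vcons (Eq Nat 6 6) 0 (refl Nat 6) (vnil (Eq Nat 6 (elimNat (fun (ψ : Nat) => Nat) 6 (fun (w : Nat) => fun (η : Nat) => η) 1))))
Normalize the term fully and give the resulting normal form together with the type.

resulting normal form:
  vcons (Eq Nat 6 6) 1 (refl Nat 6) (vcons (Eq Nat 6 6) 0 (refl Nat 6) (vnil (Eq Nat 6 6)))
inferred type:
  Vec (Eq Nat 6 6) 2
observation: the leftmost-outermost redex is a beta-redex, and normalization takes 6 steps.


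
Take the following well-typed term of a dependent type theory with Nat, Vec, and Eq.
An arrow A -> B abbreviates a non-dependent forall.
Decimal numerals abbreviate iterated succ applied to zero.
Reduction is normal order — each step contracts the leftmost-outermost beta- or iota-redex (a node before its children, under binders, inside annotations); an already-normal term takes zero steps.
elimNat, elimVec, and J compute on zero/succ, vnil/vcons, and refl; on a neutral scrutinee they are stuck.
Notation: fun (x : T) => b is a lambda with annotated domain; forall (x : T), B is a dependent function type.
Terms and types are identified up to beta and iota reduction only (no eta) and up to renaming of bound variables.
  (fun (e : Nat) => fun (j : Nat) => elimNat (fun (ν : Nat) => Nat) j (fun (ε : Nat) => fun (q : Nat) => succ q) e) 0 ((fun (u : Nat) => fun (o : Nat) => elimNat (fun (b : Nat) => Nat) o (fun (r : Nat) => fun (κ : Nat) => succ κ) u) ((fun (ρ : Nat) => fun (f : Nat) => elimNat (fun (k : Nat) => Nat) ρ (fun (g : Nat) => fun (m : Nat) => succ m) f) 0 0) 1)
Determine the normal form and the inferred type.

normal form:
  1
type:
  Nat
observation: the leftmost-outermost redex is a beta-redex, and normalization takes 9 steps.


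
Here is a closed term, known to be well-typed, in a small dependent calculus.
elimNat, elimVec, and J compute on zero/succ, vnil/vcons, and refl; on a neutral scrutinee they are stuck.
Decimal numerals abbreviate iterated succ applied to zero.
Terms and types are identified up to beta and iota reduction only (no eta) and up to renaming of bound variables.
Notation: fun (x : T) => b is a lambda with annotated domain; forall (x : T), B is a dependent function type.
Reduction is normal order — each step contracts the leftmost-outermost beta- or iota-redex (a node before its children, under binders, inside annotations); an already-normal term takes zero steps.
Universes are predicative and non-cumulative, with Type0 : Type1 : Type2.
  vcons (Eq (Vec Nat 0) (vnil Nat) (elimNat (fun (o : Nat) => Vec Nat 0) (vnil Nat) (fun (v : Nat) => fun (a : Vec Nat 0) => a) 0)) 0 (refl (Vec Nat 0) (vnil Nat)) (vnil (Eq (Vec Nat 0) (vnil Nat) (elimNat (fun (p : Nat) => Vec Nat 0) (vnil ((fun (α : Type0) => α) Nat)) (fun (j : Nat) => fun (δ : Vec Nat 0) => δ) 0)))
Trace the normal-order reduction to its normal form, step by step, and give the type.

reduction (normal order):
  vcons (Eq (Vec Nat 0) (vnil Nat) (elimNat (fun (o : Nat) => Vec Nat 0) (vnil Nat) (fun (v : Nat) => fun (a : Vec Nat 0) => a) 0)) 0 (refl (Vec Nat 0) (vnil Nat)) (vnil (Eq (Vec Nat 0) (vnil Nat) (elimNat (fun (p : Nat) => Vec Nat 0) (vnil ((fun (α : Type0) => α) Nat)) (fun (j : Nat) => fun (δ : Vec Nat 0) => δ) 0)))
  ~> vcons (Eq (Vec Nat 0) (vnil Nat) (vnil Nat)) 0 (refl (Vec Nat 0) (vnil Nat)) (vnil (Eq (Vec Nat 0) (vnil Nat) (elimNat (fun (o : Nat) => Vec Nat 0) (vnil ((fun (v : Type0) => v) Nat)) (fun (a : Nat) => fun (p : Vec Nat 0) => p) 0)))
  ~> vcons (Eq (Vec Nat 0) (vnil Nat) (vnil Nat)) 0 (refl (Vec Nat 0) (vnil Nat)) (vnil (Eq (Vec Nat 0) (vnil Nat) (vnil ((fun (o : Type0) => o) Nat))))
  ~> vcons (Eq (Vec Nat 0) (vnil Nat) (vnil Nat)) 0 (refl (Vec Nat 0) (vnil Nat)) (vnil (Eq (Vec Nat 0) (vnil Nat) (vnil Nat)))
inferred type:
  Vec (Eq (Vec Nat 0) (vnil Nat) (vnil Nat)) 1


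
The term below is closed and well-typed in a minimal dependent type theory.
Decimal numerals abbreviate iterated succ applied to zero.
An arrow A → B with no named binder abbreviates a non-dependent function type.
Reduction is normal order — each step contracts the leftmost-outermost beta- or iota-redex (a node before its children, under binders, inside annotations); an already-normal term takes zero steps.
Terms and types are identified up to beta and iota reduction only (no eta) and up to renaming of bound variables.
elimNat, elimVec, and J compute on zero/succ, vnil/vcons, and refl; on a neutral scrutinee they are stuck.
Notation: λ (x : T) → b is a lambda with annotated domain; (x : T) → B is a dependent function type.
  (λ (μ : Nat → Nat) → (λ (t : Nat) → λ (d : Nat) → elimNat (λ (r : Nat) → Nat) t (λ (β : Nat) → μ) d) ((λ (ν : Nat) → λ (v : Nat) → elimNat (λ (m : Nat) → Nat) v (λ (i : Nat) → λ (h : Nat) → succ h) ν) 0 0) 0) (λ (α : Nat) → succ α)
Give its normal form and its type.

resulting normal form:
  0
type:
  Nat


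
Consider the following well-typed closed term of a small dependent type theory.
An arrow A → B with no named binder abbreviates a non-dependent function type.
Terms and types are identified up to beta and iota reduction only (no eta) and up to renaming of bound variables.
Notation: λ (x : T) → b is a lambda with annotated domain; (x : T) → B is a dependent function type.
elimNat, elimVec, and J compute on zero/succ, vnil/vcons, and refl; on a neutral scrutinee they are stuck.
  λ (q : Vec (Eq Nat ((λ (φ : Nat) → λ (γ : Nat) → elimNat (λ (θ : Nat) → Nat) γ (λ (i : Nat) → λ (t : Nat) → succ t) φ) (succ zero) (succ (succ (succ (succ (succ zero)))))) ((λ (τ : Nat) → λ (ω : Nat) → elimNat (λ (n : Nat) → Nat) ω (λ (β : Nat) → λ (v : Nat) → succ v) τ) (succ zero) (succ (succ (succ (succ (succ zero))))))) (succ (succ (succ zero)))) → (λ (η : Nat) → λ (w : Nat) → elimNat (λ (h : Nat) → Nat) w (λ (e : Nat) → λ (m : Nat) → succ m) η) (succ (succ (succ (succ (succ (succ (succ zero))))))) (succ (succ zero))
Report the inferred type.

the term's type:
  Vec (Eq Nat (succ (succ (succ (succ (succ (succ zero)))))) (succ (succ (succ (succ (succ (succ zero))))))) (succ (succ (succ zero))) → Nat


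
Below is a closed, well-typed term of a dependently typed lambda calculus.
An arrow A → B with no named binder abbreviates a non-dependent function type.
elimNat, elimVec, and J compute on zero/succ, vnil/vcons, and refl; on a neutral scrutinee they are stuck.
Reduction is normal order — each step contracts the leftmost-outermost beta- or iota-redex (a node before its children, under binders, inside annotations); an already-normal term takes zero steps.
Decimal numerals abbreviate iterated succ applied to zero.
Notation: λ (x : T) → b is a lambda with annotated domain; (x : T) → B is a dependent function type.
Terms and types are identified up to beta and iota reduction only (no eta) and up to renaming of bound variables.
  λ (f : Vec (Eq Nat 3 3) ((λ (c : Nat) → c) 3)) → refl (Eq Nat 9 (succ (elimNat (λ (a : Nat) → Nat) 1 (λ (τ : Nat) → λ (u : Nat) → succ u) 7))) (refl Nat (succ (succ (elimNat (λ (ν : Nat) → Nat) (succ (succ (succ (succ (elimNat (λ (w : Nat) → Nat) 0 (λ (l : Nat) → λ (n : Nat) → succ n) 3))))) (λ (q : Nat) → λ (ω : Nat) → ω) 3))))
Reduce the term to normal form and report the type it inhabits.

normal form:
  λ (f : Vec (Eq Nat 3 3) 3) → refl (Eq Nat 9 9) (refl Nat 9)
type:
  Vec (Eq Nat 3 3) 3 → Eq (Eq Nat 9 9) (refl Nat 9) (refl Nat 9)


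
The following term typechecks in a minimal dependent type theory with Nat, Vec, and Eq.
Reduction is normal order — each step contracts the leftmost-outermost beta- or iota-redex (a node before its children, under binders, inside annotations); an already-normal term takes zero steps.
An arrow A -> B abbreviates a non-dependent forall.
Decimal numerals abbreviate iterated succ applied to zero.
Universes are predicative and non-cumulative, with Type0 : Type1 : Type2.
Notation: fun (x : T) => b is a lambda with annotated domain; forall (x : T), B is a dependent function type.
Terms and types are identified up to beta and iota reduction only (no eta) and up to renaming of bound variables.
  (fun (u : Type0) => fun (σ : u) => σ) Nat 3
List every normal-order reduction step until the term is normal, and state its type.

normal-order reduction sequence:
  (fun (u : Type0) => fun (σ : u) => σ) Nat 3
  ~> (fun (u : Nat) => u) 3
  ~> 3
inferred type:
  Nat


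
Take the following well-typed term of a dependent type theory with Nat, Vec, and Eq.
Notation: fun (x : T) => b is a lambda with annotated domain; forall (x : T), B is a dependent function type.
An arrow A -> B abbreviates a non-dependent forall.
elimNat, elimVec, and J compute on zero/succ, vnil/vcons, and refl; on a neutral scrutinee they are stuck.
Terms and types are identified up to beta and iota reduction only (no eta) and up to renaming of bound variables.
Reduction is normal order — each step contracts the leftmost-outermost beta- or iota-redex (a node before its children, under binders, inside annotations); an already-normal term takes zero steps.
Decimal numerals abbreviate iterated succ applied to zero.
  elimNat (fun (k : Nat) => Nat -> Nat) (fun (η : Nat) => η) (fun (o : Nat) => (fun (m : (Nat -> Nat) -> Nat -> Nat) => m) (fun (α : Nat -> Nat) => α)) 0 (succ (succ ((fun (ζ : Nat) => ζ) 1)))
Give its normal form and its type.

normal form:
  3
the term's type:
  Nat


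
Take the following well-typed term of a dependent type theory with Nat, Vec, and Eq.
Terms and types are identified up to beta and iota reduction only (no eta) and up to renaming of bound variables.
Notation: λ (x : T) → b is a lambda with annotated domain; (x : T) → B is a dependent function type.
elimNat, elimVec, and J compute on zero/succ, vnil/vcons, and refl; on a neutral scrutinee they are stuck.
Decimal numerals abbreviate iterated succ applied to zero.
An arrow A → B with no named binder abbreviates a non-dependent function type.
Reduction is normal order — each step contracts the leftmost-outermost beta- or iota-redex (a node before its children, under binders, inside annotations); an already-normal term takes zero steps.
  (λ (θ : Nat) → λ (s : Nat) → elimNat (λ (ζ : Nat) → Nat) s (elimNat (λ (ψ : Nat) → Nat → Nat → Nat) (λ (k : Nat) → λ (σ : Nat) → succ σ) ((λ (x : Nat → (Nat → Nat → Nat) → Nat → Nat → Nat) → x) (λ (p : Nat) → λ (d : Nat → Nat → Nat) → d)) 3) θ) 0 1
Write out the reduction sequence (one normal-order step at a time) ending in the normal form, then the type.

reduction (normal order):
  (λ (θ : Nat) → λ (s : Nat) → elimNat (λ (ζ : Nat) → Nat) s (elimNat (λ (ψ : Nat) → Nat → Nat → Nat) (λ (k : Nat) → λ (σ : Nat) → succ σ) ((λ (x : Nat → (Nat → Nat → Nat) → Nat → Nat → Nat) → x) (λ (p : Nat) → λ (d : Nat → Nat → Nat) → d)) 3) θ) 0 1
  ~> (λ (θ : Nat) → elimNat (λ (s : Nat) → Nat) θ (elimNat (λ (ζ : Nat) → Nat → Nat → Nat) (λ (ψ : Nat) → λ (k : Nat) → succ k) ((λ (σ : Nat → (Nat → Nat → Nat) → Nat → Nat → Nat) → σ) (λ (x : Nat) → λ (p : Nat → Nat → Nat) → p)) 3) 0) 1
  ~> elimNat (λ (θ : Nat) → Nat) 1 (elimNat (λ (s : Nat) → Nat → Nat → Nat) (λ (ζ : Nat) → λ (ψ : Nat) → succ ψ) ((λ (k : Nat → (Nat → Nat → Nat) → Nat → Nat → Nat) → k) (λ (σ : Nat) → λ (x : Nat → Nat → Nat) → x)) 3) 0
  ~> 1
inferred type:
  Nat


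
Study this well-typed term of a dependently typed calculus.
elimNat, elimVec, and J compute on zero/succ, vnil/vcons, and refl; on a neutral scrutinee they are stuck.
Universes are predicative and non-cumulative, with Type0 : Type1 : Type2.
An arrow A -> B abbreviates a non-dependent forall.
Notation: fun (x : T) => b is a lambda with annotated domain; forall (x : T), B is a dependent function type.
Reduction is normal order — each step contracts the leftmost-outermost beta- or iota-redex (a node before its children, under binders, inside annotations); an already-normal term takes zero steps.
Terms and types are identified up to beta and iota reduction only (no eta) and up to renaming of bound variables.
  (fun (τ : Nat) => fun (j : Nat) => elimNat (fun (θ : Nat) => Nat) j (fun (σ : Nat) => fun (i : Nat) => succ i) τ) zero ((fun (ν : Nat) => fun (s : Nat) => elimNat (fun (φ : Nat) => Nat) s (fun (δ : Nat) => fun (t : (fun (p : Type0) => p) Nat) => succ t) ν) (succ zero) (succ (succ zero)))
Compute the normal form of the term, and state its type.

reduced normal form:
  succ (succ (succ zero))
inferred type:
  Nat
observation: normalization takes exactly 9 steps under the normal-order strategy.


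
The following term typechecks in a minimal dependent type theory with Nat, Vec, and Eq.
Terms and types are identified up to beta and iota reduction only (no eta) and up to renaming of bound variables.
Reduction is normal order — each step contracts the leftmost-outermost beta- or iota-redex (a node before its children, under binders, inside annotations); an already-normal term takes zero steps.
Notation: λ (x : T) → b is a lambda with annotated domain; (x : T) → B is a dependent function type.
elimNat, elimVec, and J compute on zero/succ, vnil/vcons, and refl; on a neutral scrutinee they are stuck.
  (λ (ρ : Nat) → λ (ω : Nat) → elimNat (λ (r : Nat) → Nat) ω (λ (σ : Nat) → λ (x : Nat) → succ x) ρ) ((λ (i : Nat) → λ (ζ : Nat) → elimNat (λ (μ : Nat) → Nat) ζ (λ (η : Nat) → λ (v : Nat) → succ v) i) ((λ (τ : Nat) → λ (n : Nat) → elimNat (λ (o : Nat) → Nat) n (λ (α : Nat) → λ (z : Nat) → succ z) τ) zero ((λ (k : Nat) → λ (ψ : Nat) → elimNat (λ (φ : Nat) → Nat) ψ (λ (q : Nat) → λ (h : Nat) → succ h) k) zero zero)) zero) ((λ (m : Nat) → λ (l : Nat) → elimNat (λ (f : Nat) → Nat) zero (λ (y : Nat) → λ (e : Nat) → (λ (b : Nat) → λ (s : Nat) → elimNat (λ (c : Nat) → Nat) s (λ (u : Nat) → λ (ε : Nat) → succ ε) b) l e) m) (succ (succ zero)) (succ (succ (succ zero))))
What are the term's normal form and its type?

resulting normal form:
  succ (succ (succ (succ (succ (succ zero)))))
type:
  Nat
observation: contracting a beta-redex first, the term normalizes in 45 steps.


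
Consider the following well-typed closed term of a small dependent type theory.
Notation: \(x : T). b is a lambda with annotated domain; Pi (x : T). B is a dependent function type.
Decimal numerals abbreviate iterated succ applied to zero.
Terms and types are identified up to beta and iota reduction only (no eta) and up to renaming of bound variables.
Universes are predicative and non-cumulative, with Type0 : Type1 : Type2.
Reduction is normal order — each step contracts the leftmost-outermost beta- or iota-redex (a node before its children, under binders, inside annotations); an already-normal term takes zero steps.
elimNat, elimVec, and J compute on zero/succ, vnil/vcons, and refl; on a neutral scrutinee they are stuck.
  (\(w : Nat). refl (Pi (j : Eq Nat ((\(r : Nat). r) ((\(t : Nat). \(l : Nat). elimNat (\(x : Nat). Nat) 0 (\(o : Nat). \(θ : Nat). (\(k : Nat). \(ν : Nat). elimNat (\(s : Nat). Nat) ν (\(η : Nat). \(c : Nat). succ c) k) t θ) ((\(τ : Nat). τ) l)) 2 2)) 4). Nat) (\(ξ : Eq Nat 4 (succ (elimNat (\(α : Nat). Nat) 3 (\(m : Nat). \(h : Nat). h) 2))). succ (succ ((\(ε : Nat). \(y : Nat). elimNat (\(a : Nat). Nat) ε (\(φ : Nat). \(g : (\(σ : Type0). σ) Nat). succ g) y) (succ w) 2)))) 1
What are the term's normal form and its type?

reduced normal form:
  refl (Pi (w : Eq Nat 4 4). Nat) (\(j : Eq Nat 4 4). 6)
the term's type:
  Eq (Pi (w : Eq Nat 4 4). Nat) (\(j : Eq Nat 4 4). 6) (\(r : Eq Nat 4 4). 6)


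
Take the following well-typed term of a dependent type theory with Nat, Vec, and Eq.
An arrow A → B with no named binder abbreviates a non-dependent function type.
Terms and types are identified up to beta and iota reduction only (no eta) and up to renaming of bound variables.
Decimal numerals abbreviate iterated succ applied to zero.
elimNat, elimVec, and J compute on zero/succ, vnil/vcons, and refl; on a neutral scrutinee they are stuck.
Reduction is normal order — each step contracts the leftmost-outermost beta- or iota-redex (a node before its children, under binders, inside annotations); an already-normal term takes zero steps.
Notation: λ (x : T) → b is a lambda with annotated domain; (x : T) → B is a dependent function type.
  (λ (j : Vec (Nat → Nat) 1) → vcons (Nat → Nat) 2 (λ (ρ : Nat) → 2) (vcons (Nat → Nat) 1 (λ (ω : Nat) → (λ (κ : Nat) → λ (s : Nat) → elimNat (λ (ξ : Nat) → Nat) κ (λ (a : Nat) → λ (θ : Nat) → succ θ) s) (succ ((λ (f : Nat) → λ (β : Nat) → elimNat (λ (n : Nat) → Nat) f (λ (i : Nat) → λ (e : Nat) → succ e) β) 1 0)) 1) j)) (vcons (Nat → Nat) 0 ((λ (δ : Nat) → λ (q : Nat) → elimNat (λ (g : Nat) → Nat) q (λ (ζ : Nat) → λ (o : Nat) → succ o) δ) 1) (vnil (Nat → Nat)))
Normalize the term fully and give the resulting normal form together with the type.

resulting normal form:
  vcons (Nat → Nat) 2 (λ (j : Nat) → 2) (vcons (Nat → Nat) 1 (λ (ρ : Nat) → 3) (vcons (Nat → Nat) 0 (λ (ω : Nat) → succ ω) (vnil (Nat → Nat))))
inferred type:
  Vec (Nat → Nat) 3


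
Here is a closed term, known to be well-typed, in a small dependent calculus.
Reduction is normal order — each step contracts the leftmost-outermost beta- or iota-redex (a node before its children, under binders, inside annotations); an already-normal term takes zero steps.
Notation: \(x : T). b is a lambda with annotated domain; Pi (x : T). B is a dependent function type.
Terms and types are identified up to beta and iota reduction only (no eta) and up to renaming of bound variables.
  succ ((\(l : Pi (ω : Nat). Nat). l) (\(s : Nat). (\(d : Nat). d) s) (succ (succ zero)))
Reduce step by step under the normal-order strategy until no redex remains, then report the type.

reduction (normal order):
  succ ((\(l : Pi (ω : Nat). Nat). l) (\(s : Nat). (\(d : Nat). d) s) (succ (succ zero)))
  ~> succ ((\(l : Nat). (\(ω : Nat). ω) l) (succ (succ zero)))
  ~> succ ((\(l : Nat). l) (succ (succ zero)))
  ~> succ (succ (succ zero))
inferred type:
  Nat


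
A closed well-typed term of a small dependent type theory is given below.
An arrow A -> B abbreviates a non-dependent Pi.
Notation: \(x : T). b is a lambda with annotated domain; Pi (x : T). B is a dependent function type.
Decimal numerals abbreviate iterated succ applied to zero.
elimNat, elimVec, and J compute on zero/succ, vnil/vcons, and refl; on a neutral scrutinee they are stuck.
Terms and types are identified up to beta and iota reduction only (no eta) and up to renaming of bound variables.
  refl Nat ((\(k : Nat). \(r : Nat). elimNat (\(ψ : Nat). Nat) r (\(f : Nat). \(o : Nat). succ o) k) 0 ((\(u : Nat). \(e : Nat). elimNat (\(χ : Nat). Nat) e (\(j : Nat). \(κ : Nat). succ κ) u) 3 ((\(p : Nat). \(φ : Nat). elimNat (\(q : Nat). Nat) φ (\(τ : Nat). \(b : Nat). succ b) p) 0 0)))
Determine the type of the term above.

the term's type:
  Eq Nat 3 3


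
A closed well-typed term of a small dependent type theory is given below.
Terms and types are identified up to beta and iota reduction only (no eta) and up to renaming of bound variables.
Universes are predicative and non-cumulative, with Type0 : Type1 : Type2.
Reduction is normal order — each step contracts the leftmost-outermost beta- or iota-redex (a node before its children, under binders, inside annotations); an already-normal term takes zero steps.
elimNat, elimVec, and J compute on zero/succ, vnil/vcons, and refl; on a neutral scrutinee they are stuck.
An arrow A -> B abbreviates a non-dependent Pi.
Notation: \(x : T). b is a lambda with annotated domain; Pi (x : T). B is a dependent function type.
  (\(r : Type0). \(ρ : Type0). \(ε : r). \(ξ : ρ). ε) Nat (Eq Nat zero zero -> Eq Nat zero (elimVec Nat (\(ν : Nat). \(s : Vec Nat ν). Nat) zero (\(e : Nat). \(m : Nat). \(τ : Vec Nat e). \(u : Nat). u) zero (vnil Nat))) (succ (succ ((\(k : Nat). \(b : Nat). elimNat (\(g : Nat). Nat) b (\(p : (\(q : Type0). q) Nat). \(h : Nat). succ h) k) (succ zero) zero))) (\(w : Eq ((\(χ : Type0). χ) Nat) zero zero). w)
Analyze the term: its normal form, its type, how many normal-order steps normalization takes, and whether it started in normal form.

normal form:
  succ (succ (succ zero))
the term's type:
  Nat
steps to reach normal form (normal order): 10
started in normal form: no
first contracted redex: a beta-redex


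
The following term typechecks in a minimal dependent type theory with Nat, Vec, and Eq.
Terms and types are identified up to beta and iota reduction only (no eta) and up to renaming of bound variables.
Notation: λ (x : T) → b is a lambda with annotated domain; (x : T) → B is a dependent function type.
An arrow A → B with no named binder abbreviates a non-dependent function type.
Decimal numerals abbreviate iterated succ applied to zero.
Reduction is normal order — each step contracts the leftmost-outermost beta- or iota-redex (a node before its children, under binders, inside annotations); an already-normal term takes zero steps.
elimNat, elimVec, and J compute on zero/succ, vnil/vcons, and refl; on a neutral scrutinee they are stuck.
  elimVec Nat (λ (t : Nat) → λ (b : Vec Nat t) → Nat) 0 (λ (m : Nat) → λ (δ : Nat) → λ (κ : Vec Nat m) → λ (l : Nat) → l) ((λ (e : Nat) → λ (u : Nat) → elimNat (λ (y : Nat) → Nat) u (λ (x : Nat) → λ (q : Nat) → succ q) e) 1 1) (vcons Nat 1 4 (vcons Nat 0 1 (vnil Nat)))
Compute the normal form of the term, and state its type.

reduced normal form:
  0
the term's type:
  Nat
observation: the first redex contracted is an elimVec iota-redex; the normal form is reached in 11 normal-order steps.


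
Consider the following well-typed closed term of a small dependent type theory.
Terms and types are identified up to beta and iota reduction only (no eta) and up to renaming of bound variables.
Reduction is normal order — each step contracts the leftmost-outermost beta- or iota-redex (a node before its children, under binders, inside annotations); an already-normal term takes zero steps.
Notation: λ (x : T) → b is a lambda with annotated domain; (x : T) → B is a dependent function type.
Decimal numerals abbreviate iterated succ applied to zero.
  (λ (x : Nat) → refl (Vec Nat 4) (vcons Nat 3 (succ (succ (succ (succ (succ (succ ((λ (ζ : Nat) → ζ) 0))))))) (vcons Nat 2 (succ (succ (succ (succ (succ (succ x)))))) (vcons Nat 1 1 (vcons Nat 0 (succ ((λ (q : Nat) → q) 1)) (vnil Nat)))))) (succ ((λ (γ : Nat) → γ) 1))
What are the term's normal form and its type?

reduced normal form:
  refl (Vec Nat 4) (vcons Nat 3 6 (vcons Nat 2 8 (vcons Nat 1 1 (vcons Nat 0 2 (vnil Nat)))))
type:
  Eq (Vec Nat 4) (vcons Nat 3 6 (vcons Nat 2 8 (vcons Nat 1 1 (vcons Nat 0 2 (vnil Nat))))) (vcons Nat 3 6 (vcons Nat 2 8 (vcons Nat 1 1 (vcons Nat 0 2 (vnil Nat)))))


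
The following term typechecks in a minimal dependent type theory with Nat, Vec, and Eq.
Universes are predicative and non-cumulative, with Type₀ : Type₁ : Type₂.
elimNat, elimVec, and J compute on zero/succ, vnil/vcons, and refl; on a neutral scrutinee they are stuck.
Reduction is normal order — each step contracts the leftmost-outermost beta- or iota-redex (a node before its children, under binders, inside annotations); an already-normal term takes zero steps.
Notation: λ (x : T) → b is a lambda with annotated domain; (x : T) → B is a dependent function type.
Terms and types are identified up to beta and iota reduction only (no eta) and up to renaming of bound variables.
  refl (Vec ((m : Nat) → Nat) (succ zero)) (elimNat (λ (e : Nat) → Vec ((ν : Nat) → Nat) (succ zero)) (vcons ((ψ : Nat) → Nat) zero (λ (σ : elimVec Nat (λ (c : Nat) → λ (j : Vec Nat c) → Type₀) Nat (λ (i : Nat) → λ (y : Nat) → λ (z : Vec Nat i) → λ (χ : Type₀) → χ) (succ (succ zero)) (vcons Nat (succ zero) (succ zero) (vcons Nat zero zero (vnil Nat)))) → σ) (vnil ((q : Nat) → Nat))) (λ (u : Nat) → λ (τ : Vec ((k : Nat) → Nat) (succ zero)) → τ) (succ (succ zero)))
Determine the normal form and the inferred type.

normal form:
  refl (Vec ((m : Nat) → Nat) (succ zero)) (vcons ((e : Nat) → Nat) zero (λ (ν : Nat) → ν) (vnil ((ψ : Nat) → Nat)))
type:
  Eq (Vec ((m : Nat) → Nat) (succ zero)) (vcons ((e : Nat) → Nat) zero (λ (ν : Nat) → ν) (vnil ((ψ : Nat) → Nat))) (vcons ((σ : Nat) → Nat) zero (λ (c : Nat) → c) (vnil ((j : Nat) → Nat)))
observation: the leftmost-outermost redex is an elimNat iota-redex, and normalization takes 18 steps.


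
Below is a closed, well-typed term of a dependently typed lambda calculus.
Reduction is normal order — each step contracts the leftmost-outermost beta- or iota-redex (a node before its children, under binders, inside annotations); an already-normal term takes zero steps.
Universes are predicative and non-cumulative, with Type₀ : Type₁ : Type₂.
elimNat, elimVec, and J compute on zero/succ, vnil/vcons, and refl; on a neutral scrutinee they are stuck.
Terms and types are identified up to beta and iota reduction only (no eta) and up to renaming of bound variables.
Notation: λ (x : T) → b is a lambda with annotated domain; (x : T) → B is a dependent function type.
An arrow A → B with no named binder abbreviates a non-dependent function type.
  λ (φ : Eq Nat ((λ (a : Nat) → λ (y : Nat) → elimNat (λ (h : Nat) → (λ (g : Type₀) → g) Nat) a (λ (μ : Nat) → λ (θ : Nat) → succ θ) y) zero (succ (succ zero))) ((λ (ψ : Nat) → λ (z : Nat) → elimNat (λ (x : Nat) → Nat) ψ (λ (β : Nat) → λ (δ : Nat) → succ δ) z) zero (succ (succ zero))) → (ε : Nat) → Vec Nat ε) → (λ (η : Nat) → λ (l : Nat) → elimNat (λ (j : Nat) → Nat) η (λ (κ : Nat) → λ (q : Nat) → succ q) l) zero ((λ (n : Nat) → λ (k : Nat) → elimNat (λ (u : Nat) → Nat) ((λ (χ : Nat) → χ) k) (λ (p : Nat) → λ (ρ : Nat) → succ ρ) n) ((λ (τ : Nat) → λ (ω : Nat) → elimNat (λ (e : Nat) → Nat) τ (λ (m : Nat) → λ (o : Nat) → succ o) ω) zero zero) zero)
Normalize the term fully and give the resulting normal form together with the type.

resulting normal form:
  λ (φ : Eq Nat (succ (succ zero)) (succ (succ zero)) → (a : Nat) → Vec Nat a) → zero
inferred type:
  (Eq Nat (succ (succ zero)) (succ (succ zero)) → (φ : Nat) → Vec Nat φ) → Nat
observation: contracting a beta-redex first, the term normalizes in 28 steps.
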